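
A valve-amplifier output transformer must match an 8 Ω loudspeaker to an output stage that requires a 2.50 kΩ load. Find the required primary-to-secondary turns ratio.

Z_p/Z_s = (N_p/N_s)², so N_p/N_s = √(2500/8) = √312 = 17.7.

N_p/N_s ≈ 17.7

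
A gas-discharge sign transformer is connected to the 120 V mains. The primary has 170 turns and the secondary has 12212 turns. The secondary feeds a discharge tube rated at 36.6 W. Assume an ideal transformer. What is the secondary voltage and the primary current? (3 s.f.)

V_s = V_p × N_s/N_p = 120 × 12212/170 = 8620.2 V.
I_s = P/V_s = 36.6/8620.2 = 0.0042458 A.
I_p = I_s × N_s/N_p = 0.0042458 × 12212/170 = 0.305 A.

V_s ≈ 8620 V, I_p ≈ 0.305 A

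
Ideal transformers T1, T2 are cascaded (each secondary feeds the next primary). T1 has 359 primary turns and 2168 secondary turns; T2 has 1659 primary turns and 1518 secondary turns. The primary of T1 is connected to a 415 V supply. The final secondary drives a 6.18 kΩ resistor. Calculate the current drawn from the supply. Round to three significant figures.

Secondary of T1: V = 415.00 × 2168/359 = 2506.2 V.
Secondary of T2: V = 2506.2 × 1518/1659 = 2293.2 V.
I_load = 2293.2/6180 = 0.37106 A, so P_out = 2293.2 × 0.37106 = 850.92 W.
All ideal ⇒ P_in = P_out, so I_supply = 850.92/415 = 2.05 A.

I_supply ≈ 2.05 A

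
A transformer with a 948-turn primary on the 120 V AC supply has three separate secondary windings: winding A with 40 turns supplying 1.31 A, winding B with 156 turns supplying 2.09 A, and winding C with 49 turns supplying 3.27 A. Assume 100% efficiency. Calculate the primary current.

I_p ≈ 0.568 A

V_A = 120 × 40/948 = 5.0633 V; V_B = 120 × 156/948 = 19.747 V; V_C = 120 × 49/948 = 6.2025 V.
P_out = V_A I_A + V_B I_B + V_C I_C = 5.0633×1.31 + 19.747×2.09 + 6.2025×3.27 = 6.6329 + 41.271 + 20.282 = 68.186 W.
Ideal ⇒ P_in = P_out, so I_p = P_out/V_p = 68.186/120 = 0.568 A.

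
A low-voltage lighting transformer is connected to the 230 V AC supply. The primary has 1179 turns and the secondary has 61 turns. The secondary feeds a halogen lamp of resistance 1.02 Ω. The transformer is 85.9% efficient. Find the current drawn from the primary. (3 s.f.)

I_p ≈ 0.703 A

V_s = 230 × 61/1179 = 11.900 V.
I_s = V_s/R = 11.900/1.02 = 11.667 A.
P_out = V_s I_s = 11.900 × 11.667 = 138.83 W.
P_in = P_out/η = 138.83/0.859 = 161.62 W.
I_p = P_in/V_p = 161.62/230 = 0.703 A.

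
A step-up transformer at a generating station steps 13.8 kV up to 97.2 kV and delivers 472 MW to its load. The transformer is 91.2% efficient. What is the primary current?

P_in = P_out/η = 4.72×10^8/0.912 = 5.1754×10^8 W.
I_p = P_in/V_p = 5.1754×10^8/13800 = 37500 A.

I_p ≈ 37500 A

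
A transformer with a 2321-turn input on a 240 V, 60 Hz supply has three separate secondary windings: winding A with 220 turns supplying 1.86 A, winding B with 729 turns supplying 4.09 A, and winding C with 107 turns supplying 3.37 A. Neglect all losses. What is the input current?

V_A = 240 × 220/2321 = 22.749 V; V_B = 240 × 729/2321 = 75.381 V; V_C = 240 × 107/2321 = 11.064 V.
P_out = V_A I_A + V_B I_B + V_C I_C = 22.749×1.86 + 75.381×4.09 + 11.064×3.37 = 42.313 + 308.31 + 37.286 = 387.91 W.
Ideal ⇒ P_in = P_out, so I_in = P_out/V_in = 387.91/240 = 1.62 A.

I_in ≈ 1.62 A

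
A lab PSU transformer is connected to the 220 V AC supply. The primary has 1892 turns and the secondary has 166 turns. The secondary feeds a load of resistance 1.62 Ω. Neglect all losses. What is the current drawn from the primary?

I_p ≈ 1.05 A

V_s = V_p × N_s/N_p = 220 × 166/1892 = 19.302 V.
I_s = V_s/R = 19.302/1.62 = 11.915 A.
For an ideal transformer I_p N_p = I_s N_s, so I_p = 11.915 × 166/1892 = 1.05 A.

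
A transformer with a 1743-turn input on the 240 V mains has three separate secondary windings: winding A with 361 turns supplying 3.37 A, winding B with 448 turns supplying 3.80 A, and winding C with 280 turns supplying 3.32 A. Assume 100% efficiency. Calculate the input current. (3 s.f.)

V_A = 240 × 361/1743 = 49.707 V; V_B = 240 × 448/1743 = 61.687 V; V_C = 240 × 280/1743 = 38.554 V.
P_out = V_A I_A + V_B I_B + V_C I_C = 49.707×3.37 + 61.687×3.80 + 38.554×3.32 = 167.51 + 234.41 + 128.00 = 529.92 W.
Ideal ⇒ P_in = P_out, so I_in = P_out/V_in = 529.92/240 = 2.21 A.

I_in ≈ 2.21 A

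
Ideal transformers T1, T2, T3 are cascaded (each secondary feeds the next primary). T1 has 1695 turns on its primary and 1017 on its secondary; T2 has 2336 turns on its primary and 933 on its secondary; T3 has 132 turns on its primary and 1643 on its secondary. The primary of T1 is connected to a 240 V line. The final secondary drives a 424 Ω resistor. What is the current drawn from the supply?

After T1: V = 240.00 × 1017/1695 = 144.00 V.
After T2: V = 144.00 × 933/2336 = 57.514 V.
After T3: V = 57.514 × 1643/132 = 715.87 V.
I_load = 715.87/424 = 1.6884 A, so P_out = 715.87 × 1.6884 = 1208.7 W.
All ideal ⇒ P_in = P_out, so I_supply = 1208.7/240 = 5.04 A.

I_supply ≈ 5.04 A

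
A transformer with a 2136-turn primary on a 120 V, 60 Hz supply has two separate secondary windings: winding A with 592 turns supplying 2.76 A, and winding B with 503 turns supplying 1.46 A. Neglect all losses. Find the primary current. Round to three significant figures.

V_A = 120 × 592/2136 = 33.258 V; V_B = 120 × 503/2136 = 28.258 V.
P_out = V_A I_A + V_B I_B = 33.258×2.76 + 28.258×1.46 = 91.793 + 41.257 = 133.05 W.
Ideal ⇒ P_in = P_out, so I_p = P_out/V_p = 133.05/120 = 1.11 A.

I_p ≈ 1.11 A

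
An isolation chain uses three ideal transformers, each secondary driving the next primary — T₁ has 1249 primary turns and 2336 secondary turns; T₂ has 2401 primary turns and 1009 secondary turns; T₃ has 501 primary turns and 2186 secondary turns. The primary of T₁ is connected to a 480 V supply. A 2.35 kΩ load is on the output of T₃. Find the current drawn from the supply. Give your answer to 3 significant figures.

I_supply ≈ 2.40 A

Secondary of T₁: V = 480.00 × 2336/1249 = 897.74 V.
Secondary of T₂: V = 897.74 × 1009/2401 = 377.27 V.
Secondary of T₃: V = 377.27 × 2186/501 = 1646.1 V.
I_load = 1646.1/2350 = 0.70048 A, so P_out = 1646.1 × 0.70048 = 1153.1 W.
All ideal ⇒ P_in = P_out, so I_supply = 1153.1/480 = 2.40 A.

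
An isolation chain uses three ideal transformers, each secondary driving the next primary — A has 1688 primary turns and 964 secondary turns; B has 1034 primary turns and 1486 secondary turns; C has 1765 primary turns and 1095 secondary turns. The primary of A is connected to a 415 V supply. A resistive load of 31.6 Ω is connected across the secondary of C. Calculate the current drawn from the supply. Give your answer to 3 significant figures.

I_supply ≈ 3.40 A

After A: V = 415.00 × 964/1688 = 237.00 V.
After B: V = 237.00 × 1486/1034 = 340.60 V.
After C: V = 340.60 × 1095/1765 = 211.31 V.
I_load = 211.31/31.6 = 6.6870 A, so P_out = 211.31 × 6.6870 = 1413.0 W.
All ideal ⇒ P_in = P_out, so I_supply = 1413.0/415 = 3.40 A.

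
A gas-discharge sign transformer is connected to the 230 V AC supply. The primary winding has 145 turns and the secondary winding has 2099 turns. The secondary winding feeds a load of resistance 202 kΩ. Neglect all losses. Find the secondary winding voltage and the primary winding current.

V_s ≈ 3330 V, I_p ≈ 0.239 A

V_s = V_p × N_s/N_p = 230 × 2099/145 = 3329.4 V.
I_s = V_s/R = 3329.4/202000 = 0.016482 A.
I_p = I_s × N_s/N_p = 0.016482 × 2099/145 = 0.239 A.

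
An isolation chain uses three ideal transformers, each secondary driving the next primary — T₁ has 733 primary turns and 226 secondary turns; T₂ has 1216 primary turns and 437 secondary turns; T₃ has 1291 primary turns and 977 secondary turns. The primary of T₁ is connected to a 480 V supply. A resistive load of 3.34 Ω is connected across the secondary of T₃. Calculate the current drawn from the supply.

Secondary of T₁: V = 480.00 × 226/733 = 147.99 V.
Secondary of T₂: V = 147.99 × 437/1216 = 53.186 V.
Secondary of T₃: V = 53.186 × 977/1291 = 40.250 V.
I_load = 40.250/3.34 = 12.051 A, so P_out = 40.250 × 12.051 = 485.04 W.
All ideal ⇒ P_in = P_out, so I_supply = 485.04/480 = 1.01 A.

I_supply ≈ 1.01 A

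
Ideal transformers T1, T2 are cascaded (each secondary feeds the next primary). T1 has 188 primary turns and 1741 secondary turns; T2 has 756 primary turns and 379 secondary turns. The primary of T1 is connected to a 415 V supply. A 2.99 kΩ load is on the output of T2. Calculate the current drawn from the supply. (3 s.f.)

Secondary of T1: V = 415.00 × 1741/188 = 3843.2 V.
Secondary of T2: V = 3843.2 × 379/756 = 1926.7 V.
I_load = 1926.7/2990 = 0.64437 A, so P_out = 1926.7 × 0.64437 = 1241.5 W.
All ideal ⇒ P_in = P_out, so I_supply = 1241.5/415 = 2.99 A.

I_supply ≈ 2.99 A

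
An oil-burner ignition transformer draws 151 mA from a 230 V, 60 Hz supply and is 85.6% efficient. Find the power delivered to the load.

P_out ≈ 29.7 W

P_in = V_p I_p = 230 × 0.151 = 34.730 W.
P_out = η P_in = 0.856 × 34.730 = 29.7 W.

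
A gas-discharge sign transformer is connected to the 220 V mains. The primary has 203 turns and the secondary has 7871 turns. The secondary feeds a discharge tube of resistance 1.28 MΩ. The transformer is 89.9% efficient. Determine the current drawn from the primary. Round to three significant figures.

I_p ≈ 0.287 A

V_s = 220 × 7871/203 = 8530.1 V.
I_s = V_s/R = 8530.1/(1.28×10^6) = 0.0066642 A.
P_out = V_s I_s = 8530.1 × 0.0066642 = 56.846 W.
P_in = P_out/η = 56.846/0.899 = 63.233 W.
I_p = P_in/V_p = 63.233/220 = 0.287 A.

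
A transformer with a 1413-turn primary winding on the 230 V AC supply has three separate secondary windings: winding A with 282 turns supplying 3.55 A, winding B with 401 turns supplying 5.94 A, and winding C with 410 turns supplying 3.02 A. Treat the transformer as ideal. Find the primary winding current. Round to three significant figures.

V_A = 230 × 282/1413 = 45.902 V; V_B = 230 × 401/1413 = 65.272 V; V_C = 230 × 410/1413 = 66.737 V.
P_out = V_A I_A + V_B I_B + V_C I_C = 45.902×3.55 + 65.272×5.94 + 66.737×3.02 = 162.95 + 387.72 + 201.55 = 752.22 W.
Ideal ⇒ P_in = P_out, so I_p = P_out/V_p = 752.22/230 = 3.27 A.

I_p ≈ 3.27 A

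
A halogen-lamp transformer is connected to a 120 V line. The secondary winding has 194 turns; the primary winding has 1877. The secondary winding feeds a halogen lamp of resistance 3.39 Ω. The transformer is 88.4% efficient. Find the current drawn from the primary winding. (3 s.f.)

V_s = 120 × 194/1877 = 12.403 V.
I_s = V_s/R = 12.403/3.39 = 3.6586 A.
P_out = V_s I_s = 12.403 × 3.6586 = 45.377 W.
P_in = P_out/η = 45.377/0.884 = 51.332 W.
I_p = P_in/V_p = 51.332/120 = 0.428 A.

I_p ≈ 0.428 A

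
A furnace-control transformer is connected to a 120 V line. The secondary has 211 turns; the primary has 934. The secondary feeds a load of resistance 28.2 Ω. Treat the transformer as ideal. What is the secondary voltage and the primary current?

V_s ≈ 27.1 V, I_p ≈ 0.217 A

V_s = V_p × N_s/N_p = 120 × 211/934 = 27.109 V.
I_s = V_s/R = 27.109/28.2 = 0.96132 A.
I_p = I_s × N_s/N_p = 0.96132 × 211/934 = 0.217 A.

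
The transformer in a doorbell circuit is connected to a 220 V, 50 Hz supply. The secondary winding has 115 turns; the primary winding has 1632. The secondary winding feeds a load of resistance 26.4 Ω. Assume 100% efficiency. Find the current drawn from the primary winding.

V_s = V_p × N_s/N_p = 220 × 115/1632 = 15.502 V.
I_s = V_s/R = 15.502/26.4 = 0.58721 A.
For an ideal transformer I_p N_p = I_s N_s, so I_p = 0.58721 × 115/1632 = 0.0414 A.

I_p ≈ 0.0414 A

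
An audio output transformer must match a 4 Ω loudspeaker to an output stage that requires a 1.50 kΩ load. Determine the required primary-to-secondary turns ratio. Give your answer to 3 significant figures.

N_p/N_s ≈ 19.4

Z_p/Z_s = (N_p/N_s)², so N_p/N_s = √(1500/4) = √375 = 19.4.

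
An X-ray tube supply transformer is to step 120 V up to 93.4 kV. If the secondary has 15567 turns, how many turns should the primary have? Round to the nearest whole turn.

N_p = 20 turns

N_p/N_s = V_p/V_s, so N_p = 15567 × 120/93400 = 20.0 ≈ 20 turns.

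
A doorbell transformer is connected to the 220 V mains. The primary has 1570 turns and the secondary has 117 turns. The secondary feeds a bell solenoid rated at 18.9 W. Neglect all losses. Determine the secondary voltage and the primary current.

V_s = V_p × N_s/N_p = 220 × 117/1570 = 16.395 V.
I_s = P/V_s = 18.9/16.395 = 1.1528 A.
I_p = I_s × N_s/N_p = 1.1528 × 117/1570 = 0.0859 A.

V_s ≈ 16.4 V, I_p ≈ 0.0859 A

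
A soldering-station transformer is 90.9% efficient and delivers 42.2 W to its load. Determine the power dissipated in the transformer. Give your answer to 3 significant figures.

P_loss ≈ 4.22 W

P_in = P_out/η = 42.2/0.909 = 46.4246 W.
P_loss = P_in − P_out = 46.4246 − 42.2 = 4.22 W.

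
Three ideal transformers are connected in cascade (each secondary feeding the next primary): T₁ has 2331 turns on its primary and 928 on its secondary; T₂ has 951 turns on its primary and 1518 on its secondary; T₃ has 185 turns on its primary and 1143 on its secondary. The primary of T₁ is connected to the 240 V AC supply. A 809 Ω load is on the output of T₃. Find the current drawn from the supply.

I_supply ≈ 4.57 A

After T₁: V = 240.00 × 928/2331 = 95.547 V.
After T₂: V = 95.547 × 1518/951 = 152.51 V.
After T₃: V = 152.51 × 1143/185 = 942.29 V.
I_load = 942.29/809 = 1.1648 A, so P_out = 942.29 × 1.1648 = 1097.5 W.
All ideal ⇒ P_in = P_out, so I_supply = 1097.5/240 = 4.57 A.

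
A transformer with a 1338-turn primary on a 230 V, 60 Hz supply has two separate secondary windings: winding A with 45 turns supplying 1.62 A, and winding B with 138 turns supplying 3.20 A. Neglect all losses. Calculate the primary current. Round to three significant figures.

I_p ≈ 0.385 A

V_A = 230 × 45/1338 = 7.7354 V; V_B = 230 × 138/1338 = 23.722 V.
P_out = V_A I_A + V_B I_B = 7.7354×1.62 + 23.722×3.20 = 12.531 + 75.910 = 88.442 W.
Ideal ⇒ P_in = P_out, so I_p = P_out/V_p = 88.442/230 = 0.385 A.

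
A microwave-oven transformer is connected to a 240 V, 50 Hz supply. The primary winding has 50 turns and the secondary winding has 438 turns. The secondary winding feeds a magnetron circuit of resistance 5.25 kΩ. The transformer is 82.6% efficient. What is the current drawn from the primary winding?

V_s = 240 × 438/50 = 2102.4 V.
I_s = V_s/R = 2102.4/5250 = 0.40046 A.
P_out = V_s I_s = 2102.4 × 0.40046 = 841.92 W.
P_in = P_out/η = 841.92/0.826 = 1019.3 W.
I_p = P_in/V_p = 1019.3/240 = 4.25 A.

I_p ≈ 4.25 A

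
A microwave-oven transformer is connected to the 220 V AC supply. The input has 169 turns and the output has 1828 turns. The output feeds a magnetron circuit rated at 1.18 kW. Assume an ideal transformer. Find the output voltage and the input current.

V_out = V_in × N_out/N_in = 220 × 1828/169 = 2379.6 V.
I_out = P/V_out = 1180/2379.6 = 0.49587 A.
I_in = I_out × N_out/N_in = 0.49587 × 1828/169 = 5.36 A.

V_out ≈ 2380 V, I_in ≈ 5.36 A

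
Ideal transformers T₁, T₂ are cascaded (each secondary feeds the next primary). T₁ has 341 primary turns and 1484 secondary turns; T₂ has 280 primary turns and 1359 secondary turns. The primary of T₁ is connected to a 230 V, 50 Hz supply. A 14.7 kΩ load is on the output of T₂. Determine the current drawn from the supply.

Secondary of T₁: V = 230.00 × 1484/341 = 1000.9 V.
Secondary of T₂: V = 1000.9 × 1359/280 = 4858.1 V.
I_load = 4858.1/14700 = 0.33048 A, so P_out = 4858.1 × 0.33048 = 1605.5 W.
All ideal ⇒ P_in = P_out, so I_supply = 1605.5/230 = 6.98 A.

I_supply ≈ 6.98 A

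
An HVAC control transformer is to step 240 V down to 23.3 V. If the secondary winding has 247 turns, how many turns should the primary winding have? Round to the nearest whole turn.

N_p/N_s = V_p/V_s, so N_p = 247 × 240/23.3 = 2544.2 ≈ 2544 turns.

N_p = 2544 turns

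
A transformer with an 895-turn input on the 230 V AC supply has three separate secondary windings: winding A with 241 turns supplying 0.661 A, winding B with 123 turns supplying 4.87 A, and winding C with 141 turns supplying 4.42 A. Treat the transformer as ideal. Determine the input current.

V_A = 230 × 241/895 = 61.933 V; V_B = 230 × 123/895 = 31.609 V; V_C = 230 × 141/895 = 36.235 V.
P_out = V_A I_A + V_B I_B + V_C I_C = 61.933×0.661 + 31.609×4.87 + 36.235×4.42 = 40.938 + 153.94 + 160.16 = 355.03 W.
Ideal ⇒ P_in = P_out, so I_in = P_out/V_in = 355.03/230 = 1.54 A.

I_in ≈ 1.54 A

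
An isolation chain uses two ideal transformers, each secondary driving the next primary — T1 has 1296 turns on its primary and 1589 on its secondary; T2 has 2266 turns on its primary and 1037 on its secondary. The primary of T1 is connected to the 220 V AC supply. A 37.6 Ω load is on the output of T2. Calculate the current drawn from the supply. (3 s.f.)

I_supply ≈ 1.84 A

Secondary of T1: V = 220.00 × 1589/1296 = 269.74 V.
Secondary of T2: V = 269.74 × 1037/2266 = 123.44 V.
I_load = 123.44/37.6 = 3.2830 A, so P_out = 123.44 × 3.2830 = 405.26 W.
All ideal ⇒ P_in = P_out, so I_supply = 405.26/220 = 1.84 A.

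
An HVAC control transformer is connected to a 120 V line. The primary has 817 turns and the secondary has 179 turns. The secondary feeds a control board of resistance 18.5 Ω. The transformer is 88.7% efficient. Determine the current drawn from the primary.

I_p ≈ 0.351 A

V_s = 120 × 179/817 = 26.291 V.
I_s = V_s/R = 26.291/18.5 = 1.4212 A.
P_out = V_s I_s = 26.291 × 1.4212 = 37.364 W.
P_in = P_out/η = 37.364/0.887 = 42.124 W.
I_p = P_in/V_p = 42.124/120 = 0.351 A.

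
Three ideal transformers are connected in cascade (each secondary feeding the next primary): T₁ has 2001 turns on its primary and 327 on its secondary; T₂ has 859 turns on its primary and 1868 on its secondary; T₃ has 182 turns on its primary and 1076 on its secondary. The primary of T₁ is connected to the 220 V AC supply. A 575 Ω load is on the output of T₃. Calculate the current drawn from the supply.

After T₁: V = 220.00 × 327/2001 = 35.952 V.
After T₂: V = 35.952 × 1868/859 = 78.182 V.
After T₃: V = 78.182 × 1076/182 = 462.22 V.
I_load = 462.22/575 = 0.80386 A, so P_out = 462.22 × 0.80386 = 371.56 W.
All ideal ⇒ P_in = P_out, so I_supply = 371.56/220 = 1.69 A.

I_supply ≈ 1.69 A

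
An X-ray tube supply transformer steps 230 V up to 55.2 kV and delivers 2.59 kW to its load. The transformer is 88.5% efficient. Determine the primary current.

I_p ≈ 12.7 A

P_in = P_out/η = 2590/0.885 = 2926.6 W.
I_p = P_in/V_p = 2926.6/230 = 12.7 A.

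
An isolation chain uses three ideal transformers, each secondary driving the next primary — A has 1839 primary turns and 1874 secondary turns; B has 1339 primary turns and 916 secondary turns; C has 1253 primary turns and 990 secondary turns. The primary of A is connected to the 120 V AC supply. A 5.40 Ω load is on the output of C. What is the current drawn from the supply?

After A: V = 120.00 × 1874/1839 = 122.28 V.
After B: V = 122.28 × 916/1339 = 83.653 V.
After C: V = 83.653 × 990/1253 = 66.095 V.
I_load = 66.095/5.40 = 12.240 A, so P_out = 66.095 × 12.240 = 808.99 W.
All ideal ⇒ P_in = P_out, so I_supply = 808.99/120 = 6.74 A.

I_supply ≈ 6.74 A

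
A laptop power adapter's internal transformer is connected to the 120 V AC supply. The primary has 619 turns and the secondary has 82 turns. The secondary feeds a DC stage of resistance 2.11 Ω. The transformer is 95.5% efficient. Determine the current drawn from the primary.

I_p ≈ 1.05 A

V_s = 120 × 82/619 = 15.897 V.
I_s = V_s/R = 15.897/2.11 = 7.5339 A.
P_out = V_s I_s = 15.897 × 7.5339 = 119.76 W.
P_in = P_out/η = 119.76/0.955 = 125.41 W.
I_p = P_in/V_p = 125.41/120 = 1.05 A.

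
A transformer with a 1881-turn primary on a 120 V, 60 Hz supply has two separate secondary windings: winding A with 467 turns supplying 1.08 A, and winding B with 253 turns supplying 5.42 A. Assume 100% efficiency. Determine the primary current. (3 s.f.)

V_A = 120 × 467/1881 = 29.793 V; V_B = 120 × 253/1881 = 16.140 V.
P_out = V_A I_A + V_B I_B = 29.793×1.08 + 16.140×5.42 = 32.176 + 87.481 = 119.66 W.
Ideal ⇒ P_in = P_out, so I_p = P_out/V_p = 119.66/120 = 0.997 A.

I_p ≈ 0.997 A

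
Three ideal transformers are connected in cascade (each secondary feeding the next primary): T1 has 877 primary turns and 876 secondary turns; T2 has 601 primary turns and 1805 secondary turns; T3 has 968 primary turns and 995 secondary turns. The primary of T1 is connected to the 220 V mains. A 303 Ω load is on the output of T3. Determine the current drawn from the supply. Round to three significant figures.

I_supply ≈ 6.90 A

After T1: V = 220.00 × 876/877 = 219.75 V.
After T2: V = 219.75 × 1805/601 = 659.98 V.
After T3: V = 659.98 × 995/968 = 678.39 V.
I_load = 678.39/303 = 2.2389 A, so P_out = 678.39 × 2.2389 = 1518.8 W.
All ideal ⇒ P_in = P_out, so I_supply = 1518.8/220 = 6.90 A.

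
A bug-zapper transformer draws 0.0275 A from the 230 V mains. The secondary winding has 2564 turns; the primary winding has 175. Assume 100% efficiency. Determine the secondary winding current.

I_s/I_p = N_p/N_s, so I_s = 0.0275 × 175/2564 = 0.00188 A.

I_s ≈ 0.00188 A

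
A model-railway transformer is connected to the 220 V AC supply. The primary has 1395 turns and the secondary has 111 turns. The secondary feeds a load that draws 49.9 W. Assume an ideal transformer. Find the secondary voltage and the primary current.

V_s = V_p × N_s/N_p = 220 × 111/1395 = 17.505 V.
I_s = P/V_s = 49.9/17.505 = 2.8506 A.
I_p = I_s × N_s/N_p = 2.8506 × 111/1395 = 0.227 A.

V_s ≈ 17.5 V, I_p ≈ 0.227 A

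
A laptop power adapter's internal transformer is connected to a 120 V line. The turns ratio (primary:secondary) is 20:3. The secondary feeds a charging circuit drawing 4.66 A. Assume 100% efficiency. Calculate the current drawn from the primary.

For an ideal transformer I_p N_p = I_s N_s, so I_p = 4.66 × 3/20 = 0.699 A.

I_p ≈ 0.699 A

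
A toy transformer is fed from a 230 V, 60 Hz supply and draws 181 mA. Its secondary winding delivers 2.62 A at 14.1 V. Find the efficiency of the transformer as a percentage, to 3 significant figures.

P_in = 230 × 0.181 = 41.6300 W.
P_out = 14.1 × 2.62 = 36.9420 W.
η = P_out/P_in = 36.9420/41.6300 = 0.887.

η ≈ 88.7%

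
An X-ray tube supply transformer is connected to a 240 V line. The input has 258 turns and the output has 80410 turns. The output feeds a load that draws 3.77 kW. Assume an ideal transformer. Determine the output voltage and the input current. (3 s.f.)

V_out = V_in × N_out/N_in = 240 × 80410/258 = 74800 V.
I_out = P/V_out = 3770/74800 = 0.050401 A.
I_in = I_out × N_out/N_in = 0.050401 × 80410/258 = 15.7 A.

V_out ≈ 74800 V, I_in ≈ 15.7 A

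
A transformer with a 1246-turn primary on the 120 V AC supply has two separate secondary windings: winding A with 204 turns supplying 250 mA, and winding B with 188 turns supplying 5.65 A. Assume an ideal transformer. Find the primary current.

I_p ≈ 0.893 A

V_A = 120 × 204/1246 = 19.647 V; V_B = 120 × 188/1246 = 18.106 V.
P_out = V_A I_A + V_B I_B = 19.647×0.250 + 18.106×5.65 = 4.9117 + 102.30 = 107.21 W.
Ideal ⇒ P_in = P_out, so I_p = P_out/V_p = 107.21/120 = 0.893 A.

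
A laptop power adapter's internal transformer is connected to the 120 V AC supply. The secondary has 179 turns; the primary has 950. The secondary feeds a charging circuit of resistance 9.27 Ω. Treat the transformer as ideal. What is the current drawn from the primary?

V_s = V_p × N_s/N_p = 120 × 179/950 = 22.611 V.
I_s = V_s/R = 22.611/9.27 = 2.4391 A.
For an ideal transformer I_p N_p = I_s N_s, so I_p = 2.4391 × 179/950 = 0.460 A.

I_p ≈ 0.460 A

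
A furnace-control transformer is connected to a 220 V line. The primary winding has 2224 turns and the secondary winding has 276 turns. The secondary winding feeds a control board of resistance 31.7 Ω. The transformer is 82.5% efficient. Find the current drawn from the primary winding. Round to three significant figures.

I_p ≈ 0.130 A

V_s = 220 × 276/2224 = 27.302 V.
I_s = V_s/R = 27.302/31.7 = 0.86127 A.
P_out = V_s I_s = 27.302 × 0.86127 = 23.514 W.
P_in = P_out/η = 23.514/0.825 = 28.502 W.
I_p = P_in/V_p = 28.502/220 = 0.130 A.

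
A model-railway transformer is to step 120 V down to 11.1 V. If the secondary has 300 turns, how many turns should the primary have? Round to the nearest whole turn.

N_p/N_s = V_p/V_s, so N_p = 300 × 120/11.1 = 3243.2 ≈ 3243 turns.

N_p = 3243 turns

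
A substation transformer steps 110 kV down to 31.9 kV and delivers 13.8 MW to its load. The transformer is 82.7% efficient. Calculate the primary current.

P_in = P_out/η = 1.38×10^7/0.827 = 1.6687×10^7 W.
I_p = P_in/V_p = 1.6687×10^7/110000 = 152 A.

I_p ≈ 152 A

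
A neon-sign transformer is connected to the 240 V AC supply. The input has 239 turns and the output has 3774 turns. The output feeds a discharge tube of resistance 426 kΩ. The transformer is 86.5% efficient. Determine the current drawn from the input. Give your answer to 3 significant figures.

I_in ≈ 0.162 A

V_out = 240 × 3774/239 = 3789.8 V.
I_out = V_out/R = 3789.8/426000 = 0.0088962 A.
P_out = V_out I_out = 3789.8 × 0.0088962 = 33.715 W.
P_in = P_out/η = 33.715/0.865 = 38.977 W.
I_in = P_in/V_in = 38.977/240 = 0.162 A.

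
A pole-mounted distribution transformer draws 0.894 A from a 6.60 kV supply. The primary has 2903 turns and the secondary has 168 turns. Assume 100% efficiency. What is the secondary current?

I_s ≈ 15.4 A

I_s/I_p = N_p/N_s, so I_s = 0.894 × 2903/168 = 15.4 A.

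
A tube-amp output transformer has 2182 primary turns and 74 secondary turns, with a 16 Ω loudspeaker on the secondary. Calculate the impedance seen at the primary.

Z_p ≈ 13900 Ω

Z_p = (N_p/N_s)² × Z_s = (2182/74)² × 16 = 13900 Ω.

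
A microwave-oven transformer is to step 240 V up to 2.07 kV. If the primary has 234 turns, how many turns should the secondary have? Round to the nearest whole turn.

N_s = 2018 turns

N_s/N_p = V_s/V_p, so N_s = 234 × 2070/240 = 2018.2 ≈ 2018 turns.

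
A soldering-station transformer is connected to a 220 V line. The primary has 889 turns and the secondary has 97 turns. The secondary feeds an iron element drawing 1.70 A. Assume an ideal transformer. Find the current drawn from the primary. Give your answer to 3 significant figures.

For an ideal transformer I_p N_p = I_s N_s, so I_p = 1.70 × 97/889 = 0.185 A.

I_p ≈ 0.185 A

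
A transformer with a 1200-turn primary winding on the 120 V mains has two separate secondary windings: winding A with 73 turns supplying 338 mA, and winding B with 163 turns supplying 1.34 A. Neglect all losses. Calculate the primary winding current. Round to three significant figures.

I_p ≈ 0.203 A

V_A = 120 × 73/1200 = 7.3000 V; V_B = 120 × 163/1200 = 16.300 V.
P_out = V_A I_A + V_B I_B = 7.3000×0.338 + 16.300×1.34 = 2.4674 + 21.842 = 24.309 W.
Ideal ⇒ P_in = P_out, so I_p = P_out/V_p = 24.309/120 = 0.203 A.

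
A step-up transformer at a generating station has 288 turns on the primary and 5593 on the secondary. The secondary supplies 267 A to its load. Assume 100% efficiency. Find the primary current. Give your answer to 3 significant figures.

I_p ≈ 5190 A

For an ideal transformer I_p/I_s = N_s/N_p, so I_p = 267 × 5593/288 = 5190 A.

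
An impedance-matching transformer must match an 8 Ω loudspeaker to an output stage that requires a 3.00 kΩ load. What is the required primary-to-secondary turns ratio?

Z_p/Z_s = (N_p/N_s)², so N_p/N_s = √(3000/8) = √375 = 19.4.

N_p/N_s ≈ 19.4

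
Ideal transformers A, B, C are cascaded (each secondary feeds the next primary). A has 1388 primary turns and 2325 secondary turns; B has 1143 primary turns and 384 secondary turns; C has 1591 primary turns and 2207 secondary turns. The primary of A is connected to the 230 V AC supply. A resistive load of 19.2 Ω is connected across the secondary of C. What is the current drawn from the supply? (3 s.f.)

I_supply ≈ 7.30 A

Secondary of A: V = 230.00 × 2325/1388 = 385.27 V.
Secondary of B: V = 385.27 × 384/1143 = 129.43 V.
Secondary of C: V = 129.43 × 2207/1591 = 179.55 V.
I_load = 179.55/19.2 = 9.3514 A, so P_out = 179.55 × 9.3514 = 1679.0 W.
All ideal ⇒ P_in = P_out, so I_supply = 1679.0/230 = 7.30 A.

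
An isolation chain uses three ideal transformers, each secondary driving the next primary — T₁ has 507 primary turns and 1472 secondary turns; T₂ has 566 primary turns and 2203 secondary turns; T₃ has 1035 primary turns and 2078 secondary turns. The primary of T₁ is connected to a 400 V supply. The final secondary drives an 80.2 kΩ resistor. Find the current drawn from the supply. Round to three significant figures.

Secondary of T₁: V = 400.00 × 1472/507 = 1161.3 V.
Secondary of T₂: V = 1161.3 × 2203/566 = 4520.2 V.
Secondary of T₃: V = 4520.2 × 2078/1035 = 9075.3 V.
I_load = 9075.3/80200 = 0.11316 A, so P_out = 9075.3 × 0.11316 = 1027.0 W.
All ideal ⇒ P_in = P_out, so I_supply = 1027.0/400 = 2.57 A.

I_supply ≈ 2.57 A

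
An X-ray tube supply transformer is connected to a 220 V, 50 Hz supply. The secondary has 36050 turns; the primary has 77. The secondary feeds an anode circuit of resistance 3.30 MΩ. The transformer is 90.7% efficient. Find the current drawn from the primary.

I_p ≈ 16.1 A

V_s = 220 × 36050/77 = 103000 V.
I_s = V_s/R = 103000/(3.30×10^6) = 0.031212 A.
P_out = V_s I_s = 103000 × 0.031212 = 3214.8 W.
P_in = P_out/η = 3214.8/0.907 = 3544.5 W.
I_p = P_in/V_p = 3544.5/220 = 16.1 A.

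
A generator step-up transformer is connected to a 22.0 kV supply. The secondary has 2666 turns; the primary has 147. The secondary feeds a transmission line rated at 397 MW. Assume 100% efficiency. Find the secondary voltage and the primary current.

V_s = V_p × N_s/N_p = 22000 × 2666/147 = 398990 V.
I_s = P/V_s = 3.97×10^8/398990 = 995.00 A.
I_p = I_s × N_s/N_p = 995.00 × 2666/147 = 18000 A.

V_s ≈ 399000 V, I_p ≈ 18000 A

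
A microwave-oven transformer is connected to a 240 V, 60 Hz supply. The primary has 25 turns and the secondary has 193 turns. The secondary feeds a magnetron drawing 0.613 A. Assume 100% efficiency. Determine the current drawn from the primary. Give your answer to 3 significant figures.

I_p ≈ 4.73 A

For an ideal transformer I_p N_p = I_s N_s, so I_p = 0.613 × 193/25 = 4.73 A.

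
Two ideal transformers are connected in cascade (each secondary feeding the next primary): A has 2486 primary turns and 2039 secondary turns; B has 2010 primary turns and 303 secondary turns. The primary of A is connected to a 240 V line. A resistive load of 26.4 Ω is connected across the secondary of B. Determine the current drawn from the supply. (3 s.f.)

I_supply ≈ 0.139 A

Secondary of A: V = 240.00 × 2039/2486 = 196.85 V.
Secondary of B: V = 196.85 × 303/2010 = 29.674 V.
I_load = 29.674/26.4 = 1.1240 A, so P_out = 29.674 × 1.1240 = 33.354 W.
All ideal ⇒ P_in = P_out, so I_supply = 33.354/240 = 0.139 A.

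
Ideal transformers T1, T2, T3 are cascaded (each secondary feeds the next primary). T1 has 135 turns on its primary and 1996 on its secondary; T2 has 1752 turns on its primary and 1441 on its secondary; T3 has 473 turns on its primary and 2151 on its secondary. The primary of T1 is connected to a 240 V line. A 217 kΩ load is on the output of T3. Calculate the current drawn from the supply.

I_supply ≈ 3.38 A

After T1: V = 240.00 × 1996/135 = 3548.4 V.
After T2: V = 3548.4 × 1441/1752 = 2918.6 V.
After T3: V = 2918.6 × 2151/473 = 13272 V.
I_load = 13272/217000 = 0.061163 A, so P_out = 13272 × 0.061163 = 811.77 W.
All ideal ⇒ P_in = P_out, so I_supply = 811.77/240 = 3.38 A.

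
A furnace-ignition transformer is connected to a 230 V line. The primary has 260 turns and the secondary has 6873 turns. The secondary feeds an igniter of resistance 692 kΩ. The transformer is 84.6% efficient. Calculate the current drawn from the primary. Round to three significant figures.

I_p ≈ 0.275 A

V_s = 230 × 6873/260 = 6080.0 V.
I_s = V_s/R = 6080.0/692000 = 0.0087861 A.
P_out = V_s I_s = 6080.0 × 0.0087861 = 53.419 W.
P_in = P_out/η = 53.419/0.846 = 63.143 W.
I_p = P_in/V_p = 63.143/230 = 0.275 A.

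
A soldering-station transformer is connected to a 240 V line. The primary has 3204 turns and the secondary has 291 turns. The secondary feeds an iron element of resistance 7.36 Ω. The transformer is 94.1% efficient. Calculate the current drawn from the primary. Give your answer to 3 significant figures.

V_s = 240 × 291/3204 = 21.798 V.
I_s = V_s/R = 21.798/7.36 = 2.9617 A.
P_out = V_s I_s = 21.798 × 2.9617 = 64.557 W.
P_in = P_out/η = 64.557/0.941 = 68.605 W.
I_p = P_in/V_p = 68.605/240 = 0.286 A.

I_p ≈ 0.286 A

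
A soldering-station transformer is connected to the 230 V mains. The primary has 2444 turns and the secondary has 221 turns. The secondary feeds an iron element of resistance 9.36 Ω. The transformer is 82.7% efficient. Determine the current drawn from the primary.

V_s = 230 × 221/2444 = 20.798 V.
I_s = V_s/R = 20.798/9.36 = 2.2220 A.
P_out = V_s I_s = 20.798 × 2.2220 = 46.213 W.
P_in = P_out/η = 46.213/0.827 = 55.880 W.
I_p = P_in/V_p = 55.880/230 = 0.243 A.

I_p ≈ 0.243 A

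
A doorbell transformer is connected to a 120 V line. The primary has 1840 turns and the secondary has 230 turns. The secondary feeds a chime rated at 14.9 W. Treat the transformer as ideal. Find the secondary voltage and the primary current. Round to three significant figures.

V_s ≈ 15.0 V, I_p ≈ 0.124 A

V_s = V_p × N_s/N_p = 120 × 230/1840 = 15.000 V.
I_s = P/V_s = 14.9/15.000 = 0.99333 A.
I_p = I_s × N_s/N_p = 0.99333 × 230/1840 = 0.124 A.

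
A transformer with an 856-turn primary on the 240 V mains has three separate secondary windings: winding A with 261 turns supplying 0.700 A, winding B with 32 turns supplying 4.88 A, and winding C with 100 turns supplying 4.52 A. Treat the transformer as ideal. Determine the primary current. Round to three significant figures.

V_A = 240 × 261/856 = 73.178 V; V_B = 240 × 32/856 = 8.9720 V; V_C = 240 × 100/856 = 28.037 V.
P_out = V_A I_A + V_B I_B + V_C I_C = 73.178×0.700 + 8.9720×4.88 + 28.037×4.52 = 51.224 + 43.783 + 126.73 = 221.74 W.
Ideal ⇒ P_in = P_out, so I_p = P_out/V_p = 221.74/240 = 0.924 A.

I_p ≈ 0.924 A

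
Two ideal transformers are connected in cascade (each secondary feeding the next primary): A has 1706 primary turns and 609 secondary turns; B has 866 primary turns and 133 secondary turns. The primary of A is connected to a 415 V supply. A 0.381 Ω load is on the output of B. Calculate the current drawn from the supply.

After A: V = 415.00 × 609/1706 = 148.14 V.
After B: V = 148.14 × 133/866 = 22.752 V.
I_load = 22.752/0.381 = 59.717 A, so P_out = 22.752 × 59.717 = 1358.7 W.
All ideal ⇒ P_in = P_out, so I_supply = 1358.7/415 = 3.27 A.

I_supply ≈ 3.27 A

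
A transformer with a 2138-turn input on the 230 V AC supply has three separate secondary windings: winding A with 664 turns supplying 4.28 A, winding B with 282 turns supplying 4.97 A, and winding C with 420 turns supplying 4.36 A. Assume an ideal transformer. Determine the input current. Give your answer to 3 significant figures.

V_A = 230 × 664/2138 = 71.431 V; V_B = 230 × 282/2138 = 30.337 V; V_C = 230 × 420/2138 = 45.182 V.
P_out = V_A I_A + V_B I_B + V_C I_C = 71.431×4.28 + 30.337×4.97 + 45.182×4.36 = 305.73 + 150.77 + 197.00 = 653.49 W.
Ideal ⇒ P_in = P_out, so I_in = P_out/V_in = 653.49/230 = 2.84 A.

I_in ≈ 2.84 A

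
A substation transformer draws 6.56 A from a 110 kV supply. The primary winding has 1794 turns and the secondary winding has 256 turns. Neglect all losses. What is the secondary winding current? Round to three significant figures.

I_s/I_p = N_p/N_s, so I_s = 6.56 × 1794/256 = 46.0 A.

I_s ≈ 46.0 A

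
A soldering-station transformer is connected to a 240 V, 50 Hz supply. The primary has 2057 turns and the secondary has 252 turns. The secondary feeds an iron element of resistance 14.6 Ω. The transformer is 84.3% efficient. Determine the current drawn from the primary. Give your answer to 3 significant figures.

I_p ≈ 0.293 A

V_s = 240 × 252/2057 = 29.402 V.
I_s = V_s/R = 29.402/14.6 = 2.0138 A.
P_out = V_s I_s = 29.402 × 2.0138 = 59.211 W.
P_in = P_out/η = 59.211/0.843 = 70.238 W.
I_p = P_in/V_p = 70.238/240 = 0.293 A.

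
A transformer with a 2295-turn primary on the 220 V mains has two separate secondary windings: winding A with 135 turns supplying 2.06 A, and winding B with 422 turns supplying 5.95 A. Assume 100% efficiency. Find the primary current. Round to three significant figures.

V_A = 220 × 135/2295 = 12.941 V; V_B = 220 × 422/2295 = 40.453 V.
P_out = V_A I_A + V_B I_B = 12.941×2.06 + 40.453×5.95 = 26.659 + 240.70 = 267.36 W.
Ideal ⇒ P_in = P_out, so I_p = P_out/V_p = 267.36/220 = 1.22 A.

I_p ≈ 1.22 A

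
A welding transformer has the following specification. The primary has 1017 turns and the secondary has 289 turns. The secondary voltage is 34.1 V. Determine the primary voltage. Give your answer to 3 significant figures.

V_p ≈ 120 V

V_p/V_s = N_p/N_s, so V_p = 34.1 × 1017/289 = 120 V.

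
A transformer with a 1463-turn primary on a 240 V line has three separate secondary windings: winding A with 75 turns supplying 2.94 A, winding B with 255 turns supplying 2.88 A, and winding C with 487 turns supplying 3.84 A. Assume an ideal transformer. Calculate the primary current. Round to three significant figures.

V_A = 240 × 75/1463 = 12.303 V; V_B = 240 × 255/1463 = 41.832 V; V_C = 240 × 487/1463 = 79.891 V.
P_out = V_A I_A + V_B I_B + V_C I_C = 12.303×2.94 + 41.832×2.88 + 79.891×3.84 = 36.172 + 120.48 + 306.78 = 463.43 W.
Ideal ⇒ P_in = P_out, so I_p = P_out/V_p = 463.43/240 = 1.93 A.

I_p ≈ 1.93 A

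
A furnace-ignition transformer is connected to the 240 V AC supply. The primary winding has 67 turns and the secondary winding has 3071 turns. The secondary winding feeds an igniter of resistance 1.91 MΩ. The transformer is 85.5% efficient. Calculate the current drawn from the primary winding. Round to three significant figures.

V_s = 240 × 3071/67 = 11001 V.
I_s = V_s/R = 11001/(1.91×10^6) = 0.0057595 A.
P_out = V_s I_s = 11001 × 0.0057595 = 63.358 W.
P_in = P_out/η = 63.358/0.855 = 74.103 W.
I_p = P_in/V_p = 74.103/240 = 0.309 A.

I_p ≈ 0.309 A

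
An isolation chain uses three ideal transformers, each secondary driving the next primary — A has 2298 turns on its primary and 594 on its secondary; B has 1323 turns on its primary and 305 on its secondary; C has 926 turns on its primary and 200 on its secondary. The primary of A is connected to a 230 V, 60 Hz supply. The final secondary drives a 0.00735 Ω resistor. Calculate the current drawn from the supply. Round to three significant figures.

I_supply ≈ 5.18 A

Secondary of A: V = 230.00 × 594/2298 = 59.452 V.
Secondary of B: V = 59.452 × 305/1323 = 13.706 V.
Secondary of C: V = 13.706 × 200/926 = 2.9602 V.
I_load = 2.9602/0.00735 = 402.75 A, so P_out = 2.9602 × 402.75 = 1192.2 W.
All ideal ⇒ P_in = P_out, so I_supply = 1192.2/230 = 5.18 A.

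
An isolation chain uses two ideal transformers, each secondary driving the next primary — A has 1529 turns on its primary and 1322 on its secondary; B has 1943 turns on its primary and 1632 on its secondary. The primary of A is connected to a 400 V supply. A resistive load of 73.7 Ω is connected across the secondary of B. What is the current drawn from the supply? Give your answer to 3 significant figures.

I_supply ≈ 2.86 A

After A: V = 400.00 × 1322/1529 = 345.85 V.
After B: V = 345.85 × 1632/1943 = 290.49 V.
I_load = 290.49/73.7 = 3.9415 A, so P_out = 290.49 × 3.9415 = 1145.0 W.
All ideal ⇒ P_in = P_out, so I_supply = 1145.0/400 = 2.86 A.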